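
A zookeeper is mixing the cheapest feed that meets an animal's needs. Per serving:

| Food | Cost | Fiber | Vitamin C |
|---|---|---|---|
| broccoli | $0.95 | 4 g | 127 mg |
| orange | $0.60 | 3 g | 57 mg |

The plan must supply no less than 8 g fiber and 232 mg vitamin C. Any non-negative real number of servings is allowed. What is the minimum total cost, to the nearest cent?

Check every corner: each single food scaled to meet both minima, and each pair solved so both constraints bind.
broccoli only: max(8/4, 232/127) = 2 servings → $1.90.
orange only: max(8/3, 232/57) = 4.07 servings → $2.44.
broccoli + orange with both tight: 1.569 servings and 0.5752 servings → $1.84.
The minimum over all feasible corners is $1.84.

$1.84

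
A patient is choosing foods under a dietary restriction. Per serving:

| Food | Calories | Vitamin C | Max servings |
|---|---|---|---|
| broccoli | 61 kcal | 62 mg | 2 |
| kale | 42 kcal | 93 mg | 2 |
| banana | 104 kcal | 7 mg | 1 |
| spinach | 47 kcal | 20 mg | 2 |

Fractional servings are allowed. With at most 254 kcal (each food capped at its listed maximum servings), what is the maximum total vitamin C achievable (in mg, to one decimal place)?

330.4 mg

Vitamin C per kcal: kale 2.214, broccoli 1.016, spinach 0.4255, banana 0.06731.
Take 2 servings of kale: uses 84 kcal, +186.0 mg vitamin C (running total 186.0 mg).
Take 2 servings of broccoli: uses 122 kcal, +124.0 mg vitamin C (running total 310.0 mg).
Take 1.021 servings of spinach: uses 48 kcal, +20.4 mg vitamin C (running total 330.4 mg).
Filling greedily by vitamin C-per-kcal is optimal for one linear limit, giving 330.4 mg.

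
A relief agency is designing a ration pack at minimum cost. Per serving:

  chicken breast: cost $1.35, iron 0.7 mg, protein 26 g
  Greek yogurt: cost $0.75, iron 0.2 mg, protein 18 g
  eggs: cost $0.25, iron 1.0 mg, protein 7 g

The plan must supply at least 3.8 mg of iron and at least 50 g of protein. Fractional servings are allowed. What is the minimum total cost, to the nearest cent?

Two binding constraints pin down two serving amounts, so the optimal mix uses at most two foods. The candidates are each food alone (scaled to the tighter of iron/protein) and each pair with both constraints tight.
chicken breast only: max(3.8/0.7, 50/26) = 5.429 servings → $7.33.
Greek yogurt only: max(3.8/0.2, 50/18) = 19 servings → $14.25.
eggs only: max(3.8/1.0, 50/7) = 7.143 servings → $1.79.
chicken breast + Greek yogurt with both targets exact would need a negative amount; discard.
chicken breast + eggs with both tight: 1.109 servings and 3.024 servings → $2.25.
Greek yogurt + eggs with both tight: 1.41 servings and 3.518 servings → $1.94.
The minimum over all feasible corners is $1.79.

$1.79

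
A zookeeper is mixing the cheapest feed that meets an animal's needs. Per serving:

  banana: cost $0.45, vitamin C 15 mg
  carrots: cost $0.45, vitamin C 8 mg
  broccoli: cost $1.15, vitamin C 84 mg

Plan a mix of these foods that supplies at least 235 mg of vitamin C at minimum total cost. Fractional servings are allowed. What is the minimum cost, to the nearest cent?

$3.22

Cost per mg of vitamin C: broccoli $0.0137, banana $0.0300, carrots $0.0563.
With no serving limits, use only broccoli: 235 mg / 84 mg = 2.798 servings × $1.15 = $3.22.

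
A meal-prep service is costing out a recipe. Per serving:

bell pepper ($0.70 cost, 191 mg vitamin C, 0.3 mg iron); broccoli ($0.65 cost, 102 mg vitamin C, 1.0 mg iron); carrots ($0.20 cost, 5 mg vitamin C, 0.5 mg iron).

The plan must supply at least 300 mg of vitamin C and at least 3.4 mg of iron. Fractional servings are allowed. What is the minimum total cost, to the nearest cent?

$2.08

bell pepper only: max(300/191, 3.4/0.3) = 11.33 servings → $7.93.
broccoli only: max(300/102, 3.4/1.0) = 3.4 servings → $2.21.
carrots only: max(300/5, 3.4/0.5) = 60 servings → $12.00.
bell pepper + broccoli: intersection lies outside the first quadrant.
bell pepper + carrots with both tight: 1.415 servings and 5.951 servings → $2.18.
broccoli + carrots with both tight: 2.891 servings and 1.017 servings → $2.08.
Cheapest feasible corner: $2.08.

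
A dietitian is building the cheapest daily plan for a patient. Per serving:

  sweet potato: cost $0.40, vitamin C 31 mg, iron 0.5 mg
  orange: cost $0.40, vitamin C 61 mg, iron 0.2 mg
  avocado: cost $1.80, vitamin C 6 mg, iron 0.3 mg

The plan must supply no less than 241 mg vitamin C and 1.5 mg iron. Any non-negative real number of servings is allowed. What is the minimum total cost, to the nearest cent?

$1.93

Minimising a linear cost over {vitamin C ≥ 241, iron ≥ 1.5, servings ≥ 0} — the optimum is at a vertex, using one or two foods.
sweet potato only: max(241/31, 1.5/0.5) = 7.774 servings → $3.11.
orange only: max(241/61, 1.5/0.2) = 7.5 servings → $3.00.
avocado only: max(241/6, 1.5/0.3) = 40.17 servings → $72.30.
sweet potato + orange with both tight: 1.782 servings and 3.045 servings → $1.93.
sweet potato + avocado with both targets exact would need a negative amount; discard.
orange + avocado with both tight: 3.702 servings and 2.532 servings → $6.04.
So the least-cost plan costs $1.93.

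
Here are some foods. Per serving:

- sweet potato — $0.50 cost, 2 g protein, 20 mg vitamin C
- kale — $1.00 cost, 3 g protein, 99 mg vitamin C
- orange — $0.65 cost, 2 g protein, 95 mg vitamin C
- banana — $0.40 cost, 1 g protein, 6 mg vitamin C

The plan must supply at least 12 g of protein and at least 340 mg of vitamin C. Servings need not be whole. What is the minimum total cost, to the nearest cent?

A basic optimal solution has at most two foods positive. Try each food alone and each pair with both targets met exactly.
sweet potato only: max(12/2, 340/20) = 17 servings → $8.50.
kale only: max(12/3, 340/99) = 4 servings → $4.00.
orange only: max(12/2, 340/95) = 6 servings → $3.90.
banana only: max(12/1, 340/6) = 56.67 servings → $22.67.
sweet potato + kale with both tight: 1.217 servings and 3.188 servings → $3.80.
sweet potato + orange with both tight: 3.067 servings and 2.933 servings → $3.44.
sweet potato + banana: the both-tight solution has a negative serving — not a feasible corner.
kale + orange with both targets exact would need a negative amount; discard.
kale + banana with both tight: 3.309 servings and 2.074 servings → $4.14.
orange + banana with both tight: 3.229 servings and 5.542 servings → $4.32.
So the least-cost plan costs $3.44.

$3.44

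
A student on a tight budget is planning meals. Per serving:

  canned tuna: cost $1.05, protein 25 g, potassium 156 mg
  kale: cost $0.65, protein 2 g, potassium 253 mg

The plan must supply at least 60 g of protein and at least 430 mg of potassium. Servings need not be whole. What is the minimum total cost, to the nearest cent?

A basic optimal solution has at most two foods positive. Try each food alone and each pair with both targets met exactly.
canned tuna only: max(60/25, 430/156) = 2.756 servings → $2.89.
kale only: max(60/2, 430/253) = 30 servings → $19.50.
canned tuna + kale with both tight: 2.382 servings and 0.2312 servings → $2.65.
Cheapest feasible corner: $2.65.

$2.65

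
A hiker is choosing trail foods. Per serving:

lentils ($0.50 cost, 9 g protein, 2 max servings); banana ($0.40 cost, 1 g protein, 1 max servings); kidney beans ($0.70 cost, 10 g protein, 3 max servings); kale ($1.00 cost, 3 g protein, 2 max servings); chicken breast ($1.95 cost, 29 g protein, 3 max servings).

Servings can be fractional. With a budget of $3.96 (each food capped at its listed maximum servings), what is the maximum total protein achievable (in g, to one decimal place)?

62.0 g

Protein per dollar: lentils 18, chicken breast 14.87, kidney beans 14.29, kale 3, banana 2.5.
Take 2 servings of lentils: spends $1.00, +18.0 g protein (running total 18.0 g).
Take 1.518 servings of chicken breast: spends $2.96, +44.0 g protein (running total 62.0 g).
Greedy by best ratio exhausts the cost allowance optimally: 62.0 g.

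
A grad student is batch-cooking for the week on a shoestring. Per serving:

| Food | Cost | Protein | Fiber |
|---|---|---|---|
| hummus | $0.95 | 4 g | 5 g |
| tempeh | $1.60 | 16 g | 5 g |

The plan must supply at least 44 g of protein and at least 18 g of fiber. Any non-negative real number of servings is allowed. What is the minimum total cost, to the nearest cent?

$5.02

An LP optimum is at a vertex; with two nutrient constraints at most two foods are used. Check each candidate.
hummus only: max(44/4, 18/5) = 11 servings → $10.45.
tempeh only: max(44/16, 18/5) = 3.6 servings → $5.76.
hummus + tempeh with both tight: 1.133 servings and 2.467 servings → $5.02.
So the least-cost plan costs $5.02.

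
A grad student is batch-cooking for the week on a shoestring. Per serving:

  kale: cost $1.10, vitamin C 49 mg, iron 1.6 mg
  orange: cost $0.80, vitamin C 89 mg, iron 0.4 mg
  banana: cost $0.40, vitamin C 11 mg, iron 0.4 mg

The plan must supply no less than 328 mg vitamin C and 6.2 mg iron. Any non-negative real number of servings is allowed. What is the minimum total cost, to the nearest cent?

$5.21

Two binding constraints pin down two serving amounts, so the optimal mix uses at most two foods. The candidates are each food alone (scaled to the tighter of vitamin C/iron) and each pair with both constraints tight.
kale only: max(328/49, 6.2/1.6) = 6.694 servings → $7.36.
orange only: max(328/89, 6.2/0.4) = 15.5 servings → $12.40.
banana only: max(328/11, 6.2/0.4) = 29.82 servings → $11.93.
kale + orange with both tight: 3.425 servings and 1.8 servings → $5.21.
kale + banana with both targets exact would need a negative amount; discard.
orange + banana with both tight: 2.019 servings and 13.48 servings → $7.01.
So the least-cost plan costs $5.21.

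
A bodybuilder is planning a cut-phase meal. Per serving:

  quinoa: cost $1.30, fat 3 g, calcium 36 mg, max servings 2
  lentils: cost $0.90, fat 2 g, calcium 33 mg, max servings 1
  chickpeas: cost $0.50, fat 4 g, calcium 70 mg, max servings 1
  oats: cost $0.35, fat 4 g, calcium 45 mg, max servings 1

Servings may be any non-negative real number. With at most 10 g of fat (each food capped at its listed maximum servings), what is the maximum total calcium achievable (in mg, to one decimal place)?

Calcium per g fat: chickpeas 17.5, lentils 16.5, quinoa 12, oats 11.25.
Take 1 serving of chickpeas: uses 4 g fat, +70.0 mg calcium (running total 70.0 mg).
Take 1 serving of lentils: uses 2 g fat, +33.0 mg calcium (running total 103.0 mg).
Take 1.333 servings of quinoa: uses 4 g fat, +48.0 mg calcium (running total 151.0 mg).
Filling greedily by calcium-per-g fat is optimal for one linear limit, giving 151.0 mg.

151.0 mg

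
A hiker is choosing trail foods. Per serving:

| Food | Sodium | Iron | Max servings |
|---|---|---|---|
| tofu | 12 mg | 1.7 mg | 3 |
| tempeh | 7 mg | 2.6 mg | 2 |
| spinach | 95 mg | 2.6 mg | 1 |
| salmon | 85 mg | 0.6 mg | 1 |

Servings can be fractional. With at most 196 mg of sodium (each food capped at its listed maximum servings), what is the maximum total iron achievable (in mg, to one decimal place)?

13.3 mg

Iron per mg sodium: tempeh 0.3714, tofu 0.1417, spinach 0.02737, salmon 0.007059.
Take 2 servings of tempeh: uses 14 mg sodium, +5.2 mg iron (running total 5.2 mg).
Take 3 servings of tofu: uses 36 mg sodium, +5.1 mg iron (running total 10.3 mg).
Take 1 serving of spinach: uses 95 mg sodium, +2.6 mg iron (running total 12.9 mg).
Take 0.6 servings of salmon: uses 51 mg sodium, +0.4 mg iron (running total 13.3 mg).
Greedy by best ratio exhausts the sodium allowance optimally: 13.3 mg.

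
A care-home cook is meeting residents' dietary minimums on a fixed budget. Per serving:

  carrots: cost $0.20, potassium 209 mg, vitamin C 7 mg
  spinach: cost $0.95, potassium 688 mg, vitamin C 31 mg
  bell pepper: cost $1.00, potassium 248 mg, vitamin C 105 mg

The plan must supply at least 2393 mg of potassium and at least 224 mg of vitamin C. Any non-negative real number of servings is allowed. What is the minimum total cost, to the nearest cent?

For a min-cost LP with two ≥-constraints, a basic feasible solution has at most two positive variables.
carrots only: max(2393/209, 224/7) = 32 servings → $6.40.
spinach only: max(2393/688, 224/31) = 7.226 servings → $6.86.
bell pepper only: max(2393/248, 224/105) = 9.649 servings → $9.65.
carrots + spinach with both targets exact would need a negative amount; discard.
carrots + bell pepper with both tight: 9.684 servings and 1.488 servings → $3.42.
spinach + bell pepper with both tight: 3.032 servings and 1.238 servings → $4.12.
So the least-cost plan costs $3.42.

$3.42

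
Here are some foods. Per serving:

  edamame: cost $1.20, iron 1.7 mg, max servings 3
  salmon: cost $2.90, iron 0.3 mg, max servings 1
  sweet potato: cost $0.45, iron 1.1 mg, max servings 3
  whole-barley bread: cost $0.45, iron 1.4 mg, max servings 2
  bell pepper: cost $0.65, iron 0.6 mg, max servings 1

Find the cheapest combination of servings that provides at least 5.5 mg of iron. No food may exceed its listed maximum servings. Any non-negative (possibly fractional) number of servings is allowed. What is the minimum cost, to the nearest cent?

Cost per mg of iron: whole-barley bread $0.3214, sweet potato $0.4091, edamame $0.7059, bell pepper $1.0833, salmon $9.6667.
Take 2 servings of whole-barley bread: +2.8 mg iron for $0.90 (total $0.90, still need 2.7 mg).
Take 2.455 servings of sweet potato: +2.7 mg iron for $1.10 (total $2.00, still need 0.0 mg).
Filling from the cheapest source first is optimal under one linear minimum: $2.00.

$2.00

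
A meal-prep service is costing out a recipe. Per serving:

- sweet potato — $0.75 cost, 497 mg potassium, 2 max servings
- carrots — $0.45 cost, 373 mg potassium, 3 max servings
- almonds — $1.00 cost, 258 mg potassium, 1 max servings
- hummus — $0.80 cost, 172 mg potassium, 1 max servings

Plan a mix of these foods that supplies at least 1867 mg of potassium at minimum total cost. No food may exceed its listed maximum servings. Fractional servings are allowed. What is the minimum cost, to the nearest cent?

Cost per mg of potassium: carrots $0.0012, sweet potato $0.0015, almonds $0.0039, hummus $0.0047.
Take 3 servings of carrots: +1119.0 mg potassium for $1.35 (total $1.35, still need 748.0 mg).
Take 1.505 servings of sweet potato: +748.0 mg potassium for $1.13 (total $2.48, still need 0.0 mg).
Filling from the cheapest source first is optimal under one linear minimum: $2.48.

$2.48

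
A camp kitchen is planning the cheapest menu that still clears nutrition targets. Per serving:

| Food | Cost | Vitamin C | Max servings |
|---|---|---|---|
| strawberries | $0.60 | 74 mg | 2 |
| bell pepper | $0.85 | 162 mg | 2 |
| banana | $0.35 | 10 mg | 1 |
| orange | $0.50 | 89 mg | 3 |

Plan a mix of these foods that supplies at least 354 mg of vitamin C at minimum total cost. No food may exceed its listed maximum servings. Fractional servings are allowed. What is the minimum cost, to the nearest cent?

$1.87

Cost per mg of vitamin C: bell pepper $0.0052, orange $0.0056, strawberries $0.0081, banana $0.0350.
Take 2 servings of bell pepper: +324.0 mg vitamin C for $1.70 (total $1.70, still need 30.0 mg).
Take 0.3371 servings of orange: +30.0 mg vitamin C for $0.17 (total $1.87, still need 0.0 mg).
Greedy by cheapest-per-mg is optimal for a single linear constraint, so the minimum cost is $1.87.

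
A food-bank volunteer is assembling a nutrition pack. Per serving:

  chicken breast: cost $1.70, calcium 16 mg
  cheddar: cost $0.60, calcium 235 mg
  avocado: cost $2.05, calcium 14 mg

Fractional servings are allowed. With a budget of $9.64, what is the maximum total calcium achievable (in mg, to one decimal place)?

Calcium per dollar: cheddar 391.7, chicken breast 9.412, avocado 6.829.
With no serving limits, spend the whole cost allowance on cheddar: $9.64 / $0.60 × 235 mg = 3775.7 mg.

3775.7 mg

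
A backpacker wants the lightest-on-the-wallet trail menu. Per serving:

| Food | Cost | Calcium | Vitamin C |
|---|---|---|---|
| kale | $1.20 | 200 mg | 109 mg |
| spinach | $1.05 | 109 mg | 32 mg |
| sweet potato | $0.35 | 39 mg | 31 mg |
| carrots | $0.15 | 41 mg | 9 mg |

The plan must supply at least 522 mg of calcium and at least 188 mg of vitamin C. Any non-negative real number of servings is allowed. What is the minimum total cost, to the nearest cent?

$2.44

With two linear requirements the optimum uses one or two foods; enumerate the corners.
kale only: max(522/200, 188/109) = 2.61 servings → $3.13.
spinach only: max(522/109, 188/32) = 5.875 servings → $6.17.
sweet potato only: max(522/39, 188/31) = 13.38 servings → $4.68.
carrots only: max(522/41, 188/9) = 20.89 servings → $3.13.
kale + spinach with both tight: 0.6911 servings and 3.521 servings → $4.53.
kale + sweet potato: the both-tight solution has a negative serving — not a feasible corner.
kale + carrots with both tight: 1.128 servings and 7.23 servings → $2.44.
spinach + sweet potato with both tight: 4.153 servings and 1.778 servings → $4.98.
spinach + carrots with both targets exact would need a negative amount; discard.
sweet potato + carrots with both tight: 3.272 servings and 9.62 servings → $2.59.
The minimum over all feasible corners is $2.44.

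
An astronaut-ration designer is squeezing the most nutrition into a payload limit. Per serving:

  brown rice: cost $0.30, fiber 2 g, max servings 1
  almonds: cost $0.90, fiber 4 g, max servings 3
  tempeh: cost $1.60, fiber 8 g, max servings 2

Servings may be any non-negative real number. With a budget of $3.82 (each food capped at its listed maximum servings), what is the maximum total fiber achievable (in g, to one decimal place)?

19.4 g

Fiber per dollar: brown rice 6.667, tempeh 5, almonds 4.444.
Take 1 serving of brown rice: spends $0.30, +2.0 g fiber (running total 2.0 g).
Take 2 servings of tempeh: spends $3.20, +16.0 g fiber (running total 18.0 g).
Take 0.3556 servings of almonds: spends $0.32, +1.4 g fiber (running total 19.4 g).
Filling greedily by fiber-per-dollar is optimal for one linear limit, giving 19.4 g.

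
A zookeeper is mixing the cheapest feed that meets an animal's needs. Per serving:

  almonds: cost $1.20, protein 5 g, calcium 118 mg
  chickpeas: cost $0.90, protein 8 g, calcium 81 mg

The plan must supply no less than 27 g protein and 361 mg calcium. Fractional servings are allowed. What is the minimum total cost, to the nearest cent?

Minimising a linear cost over {protein ≥ 27, calcium ≥ 361, servings ≥ 0} — the optimum is at a vertex, using one or two foods.
almonds only: max(27/5, 361/118) = 5.4 servings → $6.48.
chickpeas only: max(27/8, 361/81) = 4.457 servings → $4.01.
almonds + chickpeas with both tight: 1.301 servings and 2.562 servings → $3.87.
So the least-cost plan costs $3.87.

$3.87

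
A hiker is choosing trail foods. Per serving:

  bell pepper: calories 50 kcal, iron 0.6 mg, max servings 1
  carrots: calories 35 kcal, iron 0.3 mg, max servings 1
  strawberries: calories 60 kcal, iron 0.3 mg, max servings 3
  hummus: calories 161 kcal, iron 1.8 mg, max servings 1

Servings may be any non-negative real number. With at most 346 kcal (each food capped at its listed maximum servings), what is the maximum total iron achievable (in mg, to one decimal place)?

Iron per kcal: bell pepper 0.012, hummus 0.01118, carrots 0.008571, strawberries 0.005.
Take 1 serving of bell pepper: uses 50 kcal, +0.6 mg iron (running total 0.6 mg).
Take 1 serving of hummus: uses 161 kcal, +1.8 mg iron (running total 2.4 mg).
Take 1 serving of carrots: uses 35 kcal, +0.3 mg iron (running total 2.7 mg).
Take 1.667 servings of strawberries: uses 100 kcal, +0.5 mg iron (running total 3.2 mg).
Greedy by best ratio exhausts the calories allowance optimally: 3.2 mg.

3.2 mg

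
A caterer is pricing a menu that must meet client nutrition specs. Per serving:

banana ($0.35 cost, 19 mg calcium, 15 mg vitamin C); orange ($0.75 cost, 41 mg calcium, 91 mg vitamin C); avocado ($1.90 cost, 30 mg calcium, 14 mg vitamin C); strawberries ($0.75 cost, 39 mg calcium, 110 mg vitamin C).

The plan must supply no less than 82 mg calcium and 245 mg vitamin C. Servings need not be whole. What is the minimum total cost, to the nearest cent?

With two linear requirements the optimum uses one or two foods; enumerate the corners.
banana only: max(82/19, 245/15) = 16.33 servings → $5.72.
orange only: max(82/41, 245/91) = 2.692 servings → $2.02.
avocado only: max(82/30, 245/14) = 17.5 servings → $33.25.
strawberries only: max(82/39, 245/110) = 2.227 servings → $1.67.
banana + orange: intersection lies outside the first quadrant.
banana + avocado with both targets exact would need a negative amount; discard.
banana + strawberries: intersection lies outside the first quadrant.
orange + avocado: the both-tight solution has a negative serving — not a feasible corner.
orange + strawberries with both targets exact would need a negative amount; discard.
avocado + strawberries with both targets exact would need a negative amount; discard.
So the least-cost plan costs $1.67.

$1.67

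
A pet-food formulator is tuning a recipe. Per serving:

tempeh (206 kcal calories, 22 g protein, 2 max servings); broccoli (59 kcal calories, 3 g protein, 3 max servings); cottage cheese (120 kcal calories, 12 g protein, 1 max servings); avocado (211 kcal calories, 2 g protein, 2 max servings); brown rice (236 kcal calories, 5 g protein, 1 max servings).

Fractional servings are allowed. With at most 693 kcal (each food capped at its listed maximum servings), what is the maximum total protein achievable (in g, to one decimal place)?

64.2 g

Protein per kcal: tempeh 0.1068, cottage cheese 0.1, broccoli 0.05085, brown rice 0.02119, avocado 0.009479.
Take 2 servings of tempeh: uses 412 kcal, +44.0 g protein (running total 44.0 g).
Take 1 serving of cottage cheese: uses 120 kcal, +12.0 g protein (running total 56.0 g).
Take 2.729 servings of broccoli: uses 161 kcal, +8.2 g protein (running total 64.2 g).
Greedy by best ratio exhausts the calories allowance optimally: 64.2 g.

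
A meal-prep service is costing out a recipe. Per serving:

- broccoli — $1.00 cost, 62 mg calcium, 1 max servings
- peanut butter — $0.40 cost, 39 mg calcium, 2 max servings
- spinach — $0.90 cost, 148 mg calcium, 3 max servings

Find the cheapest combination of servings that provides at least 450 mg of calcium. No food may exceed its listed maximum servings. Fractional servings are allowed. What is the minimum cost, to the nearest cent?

$2.76

Cost per mg of calcium: spinach $0.0061, peanut butter $0.0103, broccoli $0.0161.
Take 3 servings of spinach: +444.0 mg calcium for $2.70 (total $2.70, still need 6.0 mg).
Take 0.1538 servings of peanut butter: +6.0 mg calcium for $0.06 (total $2.76, still need 0.0 mg).
Filling from the cheapest source first is optimal under one linear minimum: $2.76.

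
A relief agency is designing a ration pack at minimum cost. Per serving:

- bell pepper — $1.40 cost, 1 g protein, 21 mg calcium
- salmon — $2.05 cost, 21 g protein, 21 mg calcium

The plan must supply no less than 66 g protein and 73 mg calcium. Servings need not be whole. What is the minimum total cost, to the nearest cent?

The cheapest plan sits at a corner of the feasible region — with two constraints it uses at most two foods.
bell pepper only: max(66/1, 73/21) = 66 servings → $92.40.
salmon only: max(66/21, 73/21) = 3.476 servings → $7.13.
bell pepper + salmon with both tight: 0.35 servings and 3.126 servings → $6.90.
The minimum over all feasible corners is $6.90.

$6.90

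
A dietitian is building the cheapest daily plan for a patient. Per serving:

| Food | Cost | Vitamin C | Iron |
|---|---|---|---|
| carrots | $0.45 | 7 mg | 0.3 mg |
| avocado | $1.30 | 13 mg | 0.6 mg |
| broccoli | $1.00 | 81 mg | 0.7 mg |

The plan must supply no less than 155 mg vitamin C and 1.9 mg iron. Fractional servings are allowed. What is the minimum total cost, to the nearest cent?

For a min-cost LP with two ≥-constraints, a basic feasible solution has at most two positive variables.
carrots only: max(155/7, 1.9/0.3) = 22.14 servings → $9.96.
avocado only: max(155/13, 1.9/0.6) = 11.92 servings → $15.50.
broccoli only: max(155/81, 1.9/0.7) = 2.714 servings → $2.71.
carrots + avocado with both targets exact would need a negative amount; discard.
carrots + broccoli with both tight: 2.34 servings and 1.711 servings → $2.76.
avocado + broccoli with both tight: 1.149 servings and 1.729 servings → $3.22.
The minimum over all feasible corners is $2.71.

$2.71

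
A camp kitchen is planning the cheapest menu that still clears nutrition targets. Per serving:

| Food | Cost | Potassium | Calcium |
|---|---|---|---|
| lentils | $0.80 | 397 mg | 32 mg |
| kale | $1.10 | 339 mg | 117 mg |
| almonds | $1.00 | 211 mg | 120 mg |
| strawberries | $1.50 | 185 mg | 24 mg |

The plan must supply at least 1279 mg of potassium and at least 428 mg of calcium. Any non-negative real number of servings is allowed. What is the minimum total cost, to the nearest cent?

lentils only: max(1279/397, 428/32) = 13.38 servings → $10.70.
kale only: max(1279/339, 428/117) = 3.773 servings → $4.15.
almonds only: max(1279/211, 428/120) = 6.062 servings → $6.06.
strawberries only: max(1279/185, 428/24) = 17.83 servings → $26.75.
lentils + kale with both tight: 0.1278 servings and 3.623 servings → $4.09.
lentils + almonds with both tight: 1.545 servings and 3.155 servings → $4.39.
lentils + strawberries: intersection lies outside the first quadrant.
kale + almonds: intersection lies outside the first quadrant.
kale + strawberries with both tight: 3.589 servings and 0.3369 servings → $4.45.
almonds + strawberries with both tight: 2.829 servings and 3.687 servings → $8.36.
So the least-cost plan costs $4.09.

$4.09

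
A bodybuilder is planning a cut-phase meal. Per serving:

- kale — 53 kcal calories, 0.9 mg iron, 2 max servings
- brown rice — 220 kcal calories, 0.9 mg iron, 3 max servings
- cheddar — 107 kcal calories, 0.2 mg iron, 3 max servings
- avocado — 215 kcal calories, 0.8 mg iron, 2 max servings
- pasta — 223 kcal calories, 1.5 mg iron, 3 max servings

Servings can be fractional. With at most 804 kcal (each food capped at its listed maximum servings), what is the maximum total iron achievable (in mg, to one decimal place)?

6.4 mg

Iron per kcal: kale 0.01698, pasta 0.006726, brown rice 0.004091, avocado 0.003721, cheddar 0.001869.
Take 2 servings of kale: uses 106 kcal, +1.8 mg iron (running total 1.8 mg).
Take 3 servings of pasta: uses 669 kcal, +4.5 mg iron (running total 6.3 mg).
Take 0.1318 servings of brown rice: uses 29 kcal, +0.1 mg iron (running total 6.4 mg).
Greedy by best ratio exhausts the calories allowance optimally: 6.4 mg.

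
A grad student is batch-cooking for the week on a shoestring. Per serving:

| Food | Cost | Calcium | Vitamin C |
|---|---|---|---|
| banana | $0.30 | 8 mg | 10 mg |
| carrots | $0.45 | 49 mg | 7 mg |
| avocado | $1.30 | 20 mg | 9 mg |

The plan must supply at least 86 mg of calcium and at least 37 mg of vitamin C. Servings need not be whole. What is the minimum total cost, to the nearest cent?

$1.42

At the optimum either one food covers both requirements or two foods hit both targets exactly; no other combination can be cheaper.
banana only: max(86/8, 37/10) = 10.75 servings → $3.23.
carrots only: max(86/49, 37/7) = 5.286 servings → $2.38.
avocado only: max(86/20, 37/9) = 4.3 servings → $5.59.
banana + carrots with both tight: 2.79 servings and 1.3 servings → $1.42.
banana + avocado: intersection lies outside the first quadrant.
carrots + avocado with both tight: 0.113 servings and 4.023 servings → $5.28.
The minimum over all feasible corners is $1.42.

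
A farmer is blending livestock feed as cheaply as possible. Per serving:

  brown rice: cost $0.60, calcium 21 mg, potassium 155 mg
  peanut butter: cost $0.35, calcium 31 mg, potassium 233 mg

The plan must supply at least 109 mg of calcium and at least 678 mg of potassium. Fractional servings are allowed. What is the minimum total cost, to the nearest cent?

This is a tiny linear program; its minimum lies at a vertex of the feasible set. List the vertices and price them.
brown rice only: max(109/21, 678/155) = 5.19 servings → $3.11.
peanut butter only: max(109/31, 678/233) = 3.516 servings → $1.23.
brown rice + peanut butter: the both-tight solution has a negative serving — not a feasible corner.
The minimum over all feasible corners is $1.23.

$1.23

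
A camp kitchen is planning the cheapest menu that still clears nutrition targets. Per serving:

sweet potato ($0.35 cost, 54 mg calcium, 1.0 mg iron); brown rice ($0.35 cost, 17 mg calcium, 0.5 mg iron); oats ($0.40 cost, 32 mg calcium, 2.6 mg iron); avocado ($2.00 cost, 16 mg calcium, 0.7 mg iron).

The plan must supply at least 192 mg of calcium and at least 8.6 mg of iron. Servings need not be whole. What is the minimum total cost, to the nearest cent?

$1.73

Check every corner: each single food scaled to meet both minima, and each pair solved so both constraints bind.
sweet potato only: max(192/54, 8.6/1.0) = 8.6 servings → $3.01.
brown rice only: max(192/17, 8.6/0.5) = 17.2 servings → $6.02.
oats only: max(192/32, 8.6/2.6) = 6 servings → $2.40.
avocado only: max(192/16, 8.6/0.7) = 12.29 servings → $24.57.
sweet potato + brown rice: the both-tight solution has a negative serving — not a feasible corner.
sweet potato + oats with both tight: 2.066 servings and 2.513 servings → $1.73.
sweet potato + avocado with both targets exact would need a negative amount; discard.
brown rice + oats with both tight: 7.943 servings and 1.78 servings → $3.49.
brown rice + avocado: intersection lies outside the first quadrant.
oats + avocado with both tight: 0.1667 servings and 11.67 servings → $23.40.
So the least-cost plan costs $1.73.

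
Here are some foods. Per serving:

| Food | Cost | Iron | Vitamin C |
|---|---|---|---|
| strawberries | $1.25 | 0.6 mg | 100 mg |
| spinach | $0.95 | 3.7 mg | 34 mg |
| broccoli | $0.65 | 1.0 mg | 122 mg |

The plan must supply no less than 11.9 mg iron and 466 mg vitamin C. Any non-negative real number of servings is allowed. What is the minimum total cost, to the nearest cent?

The cheapest plan sits at a corner of the feasible region — with two constraints it uses at most two foods.
strawberries only: max(11.9/0.6, 466/100) = 19.83 servings → $24.79.
spinach only: max(11.9/3.7, 466/34) = 13.71 servings → $13.02.
broccoli only: max(11.9/1.0, 466/122) = 11.9 servings → $7.74.
strawberries + spinach with both tight: 3.775 servings and 2.604 servings → $7.19.
strawberries + broccoli: the both-tight solution has a negative serving — not a feasible corner.
spinach + broccoli with both tight: 2.362 servings and 3.161 servings → $4.30.
Cheapest feasible corner: $4.30.

$4.30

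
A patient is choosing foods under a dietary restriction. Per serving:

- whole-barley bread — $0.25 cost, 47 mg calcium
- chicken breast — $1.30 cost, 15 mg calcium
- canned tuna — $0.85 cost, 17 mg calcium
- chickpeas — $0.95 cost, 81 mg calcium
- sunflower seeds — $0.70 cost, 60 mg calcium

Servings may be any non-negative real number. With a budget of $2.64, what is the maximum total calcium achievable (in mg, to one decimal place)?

Calcium per dollar: whole-barley bread 188, sunflower seeds 85.71, chickpeas 85.26, canned tuna 20, chicken breast 11.54.
With no serving limits, spend the whole cost allowance on whole-barley bread: $2.64 / $0.25 × 47 mg = 496.3 mg.

496.3 mg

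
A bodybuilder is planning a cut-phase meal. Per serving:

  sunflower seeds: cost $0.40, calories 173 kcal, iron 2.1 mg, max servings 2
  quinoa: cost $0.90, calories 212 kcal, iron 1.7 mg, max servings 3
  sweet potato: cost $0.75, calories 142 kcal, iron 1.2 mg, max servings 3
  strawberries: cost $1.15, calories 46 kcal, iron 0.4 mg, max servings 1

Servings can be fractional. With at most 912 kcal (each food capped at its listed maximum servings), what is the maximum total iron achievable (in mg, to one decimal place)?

9.0 mg

Iron per kcal: sunflower seeds 0.01214, strawberries 0.008696, sweet potato 0.008451, quinoa 0.008019.
Take 2 servings of sunflower seeds: uses 346 kcal, +4.2 mg iron (running total 4.2 mg).
Take 1 serving of strawberries: uses 46 kcal, +0.4 mg iron (running total 4.6 mg).
Take 3 servings of sweet potato: uses 426 kcal, +3.6 mg iron (running total 8.2 mg).
Take 0.4434 servings of quinoa: uses 94 kcal, +0.8 mg iron (running total 9.0 mg).
Greedy by best ratio exhausts the calories allowance optimally: 9.0 mg.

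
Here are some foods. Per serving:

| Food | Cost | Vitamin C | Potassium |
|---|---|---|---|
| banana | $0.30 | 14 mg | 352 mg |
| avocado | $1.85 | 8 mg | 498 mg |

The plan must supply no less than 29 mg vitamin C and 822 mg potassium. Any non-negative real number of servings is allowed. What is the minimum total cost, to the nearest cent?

$0.70

A basic optimal solution has at most two foods positive. Try each food alone and each pair with both targets met exactly.
banana only: max(29/14, 822/352) = 2.335 servings → $0.70.
avocado only: max(29/8, 822/498) = 3.625 servings → $6.71.
banana + avocado with both tight: 1.893 servings and 0.3128 servings → $1.15.
So the least-cost plan costs $0.70.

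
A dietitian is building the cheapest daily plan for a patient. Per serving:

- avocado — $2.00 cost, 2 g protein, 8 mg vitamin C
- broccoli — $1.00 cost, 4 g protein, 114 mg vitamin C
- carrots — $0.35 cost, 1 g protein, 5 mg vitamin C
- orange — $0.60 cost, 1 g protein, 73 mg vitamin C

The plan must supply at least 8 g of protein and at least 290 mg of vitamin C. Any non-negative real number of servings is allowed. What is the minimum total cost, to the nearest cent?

$2.49

For a min-cost LP with two ≥-constraints, a basic feasible solution has at most two positive variables.
avocado only: max(8/2, 290/8) = 36.25 servings → $72.50.
broccoli only: max(8/4, 290/114) = 2.544 servings → $2.54.
carrots only: max(8/1, 290/5) = 58 servings → $20.30.
orange only: max(8/1, 290/73) = 8 servings → $4.80.
avocado + broccoli: the both-tight solution has a negative serving — not a feasible corner.
avocado + carrots with both targets exact would need a negative amount; discard.
avocado + orange with both tight: 2.13 servings and 3.739 servings → $6.50.
broccoli + carrots: intersection lies outside the first quadrant.
broccoli + orange with both tight: 1.652 servings and 1.393 servings → $2.49.
carrots + orange with both tight: 4.324 servings and 3.676 servings → $3.72.
So the least-cost plan costs $2.49.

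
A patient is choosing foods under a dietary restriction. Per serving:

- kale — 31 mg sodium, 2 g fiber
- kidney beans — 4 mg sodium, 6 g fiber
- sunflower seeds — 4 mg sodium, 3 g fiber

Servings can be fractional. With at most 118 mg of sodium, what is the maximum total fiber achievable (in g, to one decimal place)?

Fiber per mg sodium: kidney beans 1.5, sunflower seeds 0.75, kale 0.06452.
With no serving limits, spend the whole sodium allowance on kidney beans: 118 mg / 4 mg × 6 g = 177.0 g.

177.0 g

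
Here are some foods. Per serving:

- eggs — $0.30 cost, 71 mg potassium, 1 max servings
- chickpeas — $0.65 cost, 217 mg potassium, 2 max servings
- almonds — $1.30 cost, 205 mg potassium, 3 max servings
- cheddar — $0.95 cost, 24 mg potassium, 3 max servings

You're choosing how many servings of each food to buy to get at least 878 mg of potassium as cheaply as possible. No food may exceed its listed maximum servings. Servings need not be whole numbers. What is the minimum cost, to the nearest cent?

Cost per mg of potassium: chickpeas $0.0030, eggs $0.0042, almonds $0.0063, cheddar $0.0396.
Take 2 servings of chickpeas: +434.0 mg potassium for $1.30 (total $1.30, still need 444.0 mg).
Take 1 serving of eggs: +71.0 mg potassium for $0.30 (total $1.60, still need 373.0 mg).
Take 1.82 servings of almonds: +373.0 mg potassium for $2.37 (total $3.97, still need 0.0 mg).
Filling from the cheapest source first is optimal under one linear minimum: $3.97.

$3.97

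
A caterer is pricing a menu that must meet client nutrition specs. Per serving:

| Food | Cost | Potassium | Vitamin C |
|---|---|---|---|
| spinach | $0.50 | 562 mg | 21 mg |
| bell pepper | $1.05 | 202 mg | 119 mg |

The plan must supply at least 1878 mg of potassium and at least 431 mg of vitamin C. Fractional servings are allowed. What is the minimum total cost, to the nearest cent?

An LP optimum is at a vertex; with two nutrient constraints at most two foods are used. Check each candidate.
spinach only: max(1878/562, 431/21) = 20.52 servings → $10.26.
bell pepper only: max(1878/202, 431/119) = 9.297 servings → $9.76.
spinach + bell pepper with both tight: 2.178 servings and 3.237 servings → $4.49.
So the least-cost plan costs $4.49.

$4.49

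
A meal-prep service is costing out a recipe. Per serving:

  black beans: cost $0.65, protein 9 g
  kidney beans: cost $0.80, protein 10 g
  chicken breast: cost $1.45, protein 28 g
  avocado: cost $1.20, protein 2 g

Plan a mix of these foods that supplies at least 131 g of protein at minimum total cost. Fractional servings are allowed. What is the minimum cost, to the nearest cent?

$6.78

Cost per g of protein: chicken breast $0.0518, black beans $0.0722, kidney beans $0.0800, avocado $0.6000.
With no serving limits, use only chicken breast: 131 g / 28 g = 4.679 servings × $1.45 = $6.78.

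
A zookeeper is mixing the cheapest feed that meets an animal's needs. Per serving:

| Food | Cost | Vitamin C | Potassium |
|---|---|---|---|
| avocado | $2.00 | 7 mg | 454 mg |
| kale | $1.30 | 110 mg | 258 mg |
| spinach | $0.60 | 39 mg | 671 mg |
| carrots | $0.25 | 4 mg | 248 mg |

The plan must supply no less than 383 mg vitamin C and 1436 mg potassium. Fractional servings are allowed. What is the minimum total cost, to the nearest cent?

Check every corner: each single food scaled to meet both minima, and each pair solved so both constraints bind.
avocado only: max(383/7, 1436/454) = 54.71 servings → $109.43.
kale only: max(383/110, 1436/258) = 5.566 servings → $7.24.
spinach only: max(383/39, 1436/671) = 9.821 servings → $5.89.
carrots only: max(383/4, 1436/248) = 95.75 servings → $23.94.
avocado + kale with both tight: 1.229 servings and 3.404 servings → $6.88.
avocado + spinach: the both-tight solution has a negative serving — not a feasible corner.
avocado + carrots with both targets exact would need a negative amount; discard.
kale + spinach with both tight: 3.153 servings and 0.9278 servings → $4.66.
kale + carrots with both tight: 3.4 servings and 2.253 servings → $4.98.
spinach + carrots with both targets exact would need a negative amount; discard.
The minimum over all feasible corners is $4.66.

$4.66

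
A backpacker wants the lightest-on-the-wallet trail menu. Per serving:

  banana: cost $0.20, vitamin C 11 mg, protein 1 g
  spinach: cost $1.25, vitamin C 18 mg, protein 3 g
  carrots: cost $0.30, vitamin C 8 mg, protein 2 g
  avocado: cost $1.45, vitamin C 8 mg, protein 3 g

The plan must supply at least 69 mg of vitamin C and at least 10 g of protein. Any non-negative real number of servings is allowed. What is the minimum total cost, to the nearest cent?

$1.71

Minimising a linear cost over {vitamin C ≥ 69, protein ≥ 10, servings ≥ 0} — the optimum is at a vertex, using one or two foods.
banana only: max(69/11, 10/1) = 10 servings → $2.00.
spinach only: max(69/18, 10/3) = 3.833 servings → $4.79.
carrots only: max(69/8, 10/2) = 8.625 servings → $2.59.
avocado only: max(69/8, 10/3) = 8.625 servings → $12.51.
banana + spinach with both tight: 1.8 servings and 2.733 servings → $3.78.
banana + carrots with both tight: 4.143 servings and 2.929 servings → $1.71.
banana + avocado with both tight: 5.08 servings and 1.64 servings → $3.39.
spinach + carrots with both targets exact would need a negative amount; discard.
spinach + avocado: the both-tight solution has a negative serving — not a feasible corner.
carrots + avocado: intersection lies outside the first quadrant.
Cheapest feasible corner: $1.71.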